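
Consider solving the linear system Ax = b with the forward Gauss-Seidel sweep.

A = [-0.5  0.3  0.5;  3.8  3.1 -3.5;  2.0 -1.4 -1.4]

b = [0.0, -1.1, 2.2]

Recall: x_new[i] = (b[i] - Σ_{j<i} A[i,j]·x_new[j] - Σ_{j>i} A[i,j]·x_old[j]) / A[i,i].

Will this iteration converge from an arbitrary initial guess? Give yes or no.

no

Diagonal D = diag(-0.5, 3.1, -1.4); L, U strict lower/upper.
Gauss-Seidel: T = -(D+L)⁻¹U, row 0 first, T[0,2] = -(0.5)/(-0.5) = +1.0000; later rows by forward substitution.
  T[0,:] = [+0.0000  +0.6000  +1.0000]
  T[1,:] = [+0.0000  -0.7355  -0.0968]
  T[2,:] = [+0.0000  +1.5926  +1.5253]
|λ(T)| sorted: 1.4550, 0.6651, 0.0000.
spectral radius ρ = 1.4550; 1.4550 > 1 ⇒ diverges.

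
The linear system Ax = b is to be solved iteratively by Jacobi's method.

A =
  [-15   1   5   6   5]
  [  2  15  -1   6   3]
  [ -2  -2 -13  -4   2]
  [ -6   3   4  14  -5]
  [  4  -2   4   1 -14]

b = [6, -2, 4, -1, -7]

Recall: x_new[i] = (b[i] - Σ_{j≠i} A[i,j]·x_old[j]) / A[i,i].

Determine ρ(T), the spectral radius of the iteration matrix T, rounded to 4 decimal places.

0.6643

Diagonal D = diag(-15, 15, -13, 14, -14); L, U strict lower/upper.
T_J = -D⁻¹(L+U): T[1,3] = -(6)/(15) = -0.4000; T[1,1] = 0.
  T[0,:] = [+0.0000 +0.0667 +0.3333 +0.4000 +0.3333]
  T[1,:] = [-0.1333 +0.0000 +0.0667 -0.4000 -0.2000]
  T[2,:] = [-0.1538 -0.1538 +0.0000 -0.3077 +0.1538]
  T[3,:] = [+0.4286 -0.2143 -0.2857 +0.0000 +0.3571]
  T[4,:] = [+0.2857 -0.1429 +0.2857 +0.0714 +0.0000]
moduli |λ_i(T)| = 0.6643, 0.5301, 0.4442, 0.1999, 0.1999.
ρ(T) = max|λ| = 0.6643; 0.6643 < 1, so it converges for any x₀.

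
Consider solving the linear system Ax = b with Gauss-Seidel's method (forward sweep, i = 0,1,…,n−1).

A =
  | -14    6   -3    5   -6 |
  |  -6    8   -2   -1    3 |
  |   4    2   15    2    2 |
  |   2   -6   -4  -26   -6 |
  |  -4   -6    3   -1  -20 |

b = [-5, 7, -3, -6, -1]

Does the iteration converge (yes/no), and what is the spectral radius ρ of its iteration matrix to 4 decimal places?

yes, ρ = 0.7208

Let D = diag(-14, 8, 15, -26, -20); L, U the strict triangles.
Gauss-Seidel: T = -(D+L)⁻¹U, row 0 first, T[0,1] = -(6)/(-14) = +0.4286; later rows by forward substitution.
  T[0,:] = [+0.0000  +0.4286  -0.2143  +0.3571  -0.4286]
  T[1,:] = [+0.0000  +0.3214  +0.0893  +0.3929  -0.6964]
  T[2,:] = [+0.0000  -0.1571  +0.0452  -0.2810  +0.0738]
  T[3,:] = [+0.0000  -0.0170  -0.0440  -0.0200  -0.1144]
  T[4,:] = [+0.0000  -0.2049  +0.0251  -0.2304  +0.3114]
|roots of det(T-λI)|: 0.7208, 0.1031, 0.1031, 0.0861, 0.0000.
spectral radius ρ = 0.7208; 0.7208 < 1, so it converges for any x₀.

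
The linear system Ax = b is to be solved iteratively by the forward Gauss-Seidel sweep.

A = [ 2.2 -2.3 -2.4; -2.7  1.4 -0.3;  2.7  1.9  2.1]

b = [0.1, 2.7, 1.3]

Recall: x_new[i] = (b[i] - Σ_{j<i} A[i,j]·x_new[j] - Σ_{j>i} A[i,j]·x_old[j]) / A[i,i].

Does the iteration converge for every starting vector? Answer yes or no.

no

Write A = D+L+U with D = diag(2.2, 1.4, 2.1).
GS T = -(D+L)⁻¹U: row 0 first, T[0,1] = -(-2.3)/(2.2) = +1.0455; later rows by forward substitution.
  T[0,:] = [+0.0000, +1.0455, +1.0909]
  T[1,:] = [+0.0000, +2.0162, +2.3182]
  T[2,:] = [+0.0000, -3.1684, -3.5000]
|eigenvalues of T|: 1.2541, 0.2297, 0.0000.
spectral radius ρ = 1.2541; 1.2541 > 1: divergent.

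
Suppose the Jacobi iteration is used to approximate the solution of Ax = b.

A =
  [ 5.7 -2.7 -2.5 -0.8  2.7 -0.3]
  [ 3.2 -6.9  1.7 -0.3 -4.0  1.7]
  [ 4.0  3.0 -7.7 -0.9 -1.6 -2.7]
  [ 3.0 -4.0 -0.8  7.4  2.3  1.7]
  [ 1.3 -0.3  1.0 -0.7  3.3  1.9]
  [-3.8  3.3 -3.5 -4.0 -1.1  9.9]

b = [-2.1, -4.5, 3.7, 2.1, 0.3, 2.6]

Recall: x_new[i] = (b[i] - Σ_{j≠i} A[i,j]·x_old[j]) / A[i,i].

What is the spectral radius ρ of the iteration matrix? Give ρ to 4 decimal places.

A = D + L + U where D = diag(5.7, -6.9, -7.7, 7.4, 3.3, 9.9).
T_J = -D⁻¹(L+U): T[2,5] = -(-2.7)/(-7.7) = -0.3506; T[2,2] = 0.
  T[0,:] = [+0.0000, +0.4737, +0.4386, +0.1404, -0.4737, +0.0526]
  T[1,:] = [+0.4638, +0.0000, +0.2464, -0.0435, -0.5797, +0.2464]
  T[2,:] = [+0.5195, +0.3896, +0.0000, -0.1169, -0.2078, -0.3506]
  T[3,:] = [-0.4054, +0.5405, +0.1081, +0.0000, -0.3108, -0.2297]
  T[4,:] = [-0.3939, +0.0909, -0.3030, +0.2121, +0.0000, -0.5758]
  T[5,:] = [+0.3838, -0.3333, +0.3535, +0.4040, +0.1111, +0.0000]
|eigenvalues of T|: 1.1273, 0.7639, 0.7639, 0.4540, 0.1901, 0.1555.
ρ = 1.1273; 1.1273 > 1 ⇒ diverges.

1.1273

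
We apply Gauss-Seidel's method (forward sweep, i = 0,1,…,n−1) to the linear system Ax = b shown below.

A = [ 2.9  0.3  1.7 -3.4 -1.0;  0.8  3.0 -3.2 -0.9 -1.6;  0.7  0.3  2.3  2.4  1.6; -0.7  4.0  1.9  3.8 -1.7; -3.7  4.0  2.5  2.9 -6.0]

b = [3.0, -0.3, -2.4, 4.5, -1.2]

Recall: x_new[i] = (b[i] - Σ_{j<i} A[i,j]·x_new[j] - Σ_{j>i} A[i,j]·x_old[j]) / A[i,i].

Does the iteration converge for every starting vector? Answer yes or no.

A = D + L + U where D = diag(2.9, 3, 2.3, 3.8, -6).
Gauss-Seidel: T = -(D+L)⁻¹U, row 0 first, T[0,3] = -(-3.4)/(2.9) = +1.1724; later rows by forward substitution.
  T[0,:] = [+0.0000 -0.1034 -0.5862 +1.1724 +0.3448]
  T[1,:] = [+0.0000 +0.0276 +1.2230 -0.0126 +0.4414]
  T[2,:] = [+0.0000 +0.0279 +0.0189 -1.3987 -0.8582]
  T[3,:] = [+0.0000 -0.0620 -1.4048 +0.9286 +0.4754]
  T[4,:] = [+0.0000 +0.0638 +0.5057 -0.8654 -0.0462]
|λ(T)| sorted: 1.2927, 1.0321, 0.7023, 0.0339, 0.0000.
spectral radius ρ = 1.2927; 1.2927 > 1, so it fails to converge.

no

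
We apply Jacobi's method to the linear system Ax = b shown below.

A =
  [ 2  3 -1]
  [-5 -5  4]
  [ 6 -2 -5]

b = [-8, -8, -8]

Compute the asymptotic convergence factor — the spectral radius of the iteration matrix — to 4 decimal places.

1.5986

Write A = D+L+U with D = diag(2, -5, -5).
Jacobi T = -D⁻¹(L+U): T[1,2] = -(4)/(-5) = +0.8000; T[1,1] = 0.
  T[0,:] = [+0.0000  -1.5000  +0.5000]
  T[1,:] = [-1.0000  +0.0000  +0.8000]
  T[2,:] = [+1.2000  -0.4000  +0.0000]
|eigenvalues of T|: 1.5986, 0.8807, 0.8807.
ρ = 1.5986; 1.5986 > 1, so it fails to converge.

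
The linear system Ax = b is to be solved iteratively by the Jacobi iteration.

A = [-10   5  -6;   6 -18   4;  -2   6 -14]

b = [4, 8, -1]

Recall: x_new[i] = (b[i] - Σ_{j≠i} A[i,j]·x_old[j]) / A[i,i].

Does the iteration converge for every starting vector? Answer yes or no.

yes

Split A = D + L + U, D = diag(-10, -18, -14).
Jacobi T = -D⁻¹(L+U): T[2,0] = -(-2)/(-14) = -0.1429; T[2,2] = 0.
  T[0,:] = [+0.0000, +0.5000, -0.6000]
  T[1,:] = [+0.3333, +0.0000, +0.2222]
  T[2,:] = [-0.1429, +0.4286, +0.0000]
moduli |λ_i(T)| = 0.7017, 0.3805, 0.3805.
spectral radius ρ = 0.7017; 0.7017 < 1, so it converges for any x₀.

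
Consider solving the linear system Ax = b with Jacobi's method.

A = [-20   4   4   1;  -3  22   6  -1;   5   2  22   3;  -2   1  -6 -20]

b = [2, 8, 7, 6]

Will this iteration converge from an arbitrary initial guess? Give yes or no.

yes

Write A = D+L+U with D = diag(-20, 22, 22, -20).
Jacobi: T = -D⁻¹(L+U), T[0,1] = -(4)/(-20) = +0.2000; T[0,0] = 0.
  T[0,:] = [+0.0000 +0.2000 +0.2000 +0.0500]
  T[1,:] = [+0.1364 +0.0000 -0.2727 +0.0455]
  T[2,:] = [-0.2273 -0.0909 +0.0000 -0.1364]
  T[3,:] = [-0.1000 +0.0500 -0.3000 +0.0000]
|eigenvalues of T|: 0.3108, 0.2552, 0.2552, 0.0383.
ρ = 0.3108; 0.3108 < 1 ⇒ converges.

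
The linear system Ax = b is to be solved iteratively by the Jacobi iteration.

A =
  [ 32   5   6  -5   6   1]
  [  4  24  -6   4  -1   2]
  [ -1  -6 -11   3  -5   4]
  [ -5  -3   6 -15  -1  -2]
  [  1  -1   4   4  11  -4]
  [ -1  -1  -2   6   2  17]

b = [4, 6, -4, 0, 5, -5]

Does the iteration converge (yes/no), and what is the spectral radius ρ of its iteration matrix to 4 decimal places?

Split A = D + L + U, D = diag(32, 24, -11, -15, 11, 17).
Jacobi T = -D⁻¹(L+U): T[3,1] = -(-3)/(-15) = -0.2000; T[3,3] = 0.
  T[0,:] = [+0.0000  -0.1562  -0.1875  +0.1562  -0.1875  -0.0312]
  T[1,:] = [-0.1667  +0.0000  +0.2500  -0.1667  +0.0417  -0.0833]
  T[2,:] = [-0.0909  -0.5455  +0.0000  +0.2727  -0.4545  +0.3636]
  T[3,:] = [-0.3333  -0.2000  +0.4000  +0.0000  -0.0667  -0.1333]
  T[4,:] = [-0.0909  +0.0909  -0.3636  -0.3636  +0.0000  +0.3636]
  T[5,:] = [+0.0588  +0.0588  +0.1176  -0.3529  -0.1176  +0.0000]
moduli |λ_i(T)| = 0.5831, 0.4744, 0.3322, 0.3322, 0.3151, 0.0203.
ρ(T) = max|λ| = 0.5831; 0.5831 < 1: convergent.

yes, ρ = 0.5831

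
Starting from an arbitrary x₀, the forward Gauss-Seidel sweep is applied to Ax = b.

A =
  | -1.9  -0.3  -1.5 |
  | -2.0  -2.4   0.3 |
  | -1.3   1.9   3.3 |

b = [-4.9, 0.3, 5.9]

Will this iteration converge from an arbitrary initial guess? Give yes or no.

yes

Diagonal D = diag(-1.9, -2.4, 3.3); L, U strict lower/upper.
T_GS = -(D+L)⁻¹U: row 0 first, T[0,1] = -(-0.3)/(-1.9) = -0.1579; later rows by forward substitution.
  T[0,:] = [+0.0000, -0.1579, -0.7895]
  T[1,:] = [+0.0000, +0.1316, +0.7829]
  T[2,:] = [+0.0000, -0.1380, -0.7618]
eigenvalue magnitudes: 0.6176, 0.0126, 0.0000.
ρ(T) = max|λ| = 0.6176; 0.6176 < 1, so it converges for any x₀.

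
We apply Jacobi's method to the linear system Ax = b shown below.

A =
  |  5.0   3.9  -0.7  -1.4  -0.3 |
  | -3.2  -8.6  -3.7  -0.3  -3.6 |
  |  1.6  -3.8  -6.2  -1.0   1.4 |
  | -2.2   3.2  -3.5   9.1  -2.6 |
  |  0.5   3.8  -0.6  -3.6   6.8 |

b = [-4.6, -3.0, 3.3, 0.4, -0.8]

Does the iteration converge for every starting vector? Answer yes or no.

no

Let D = diag(5, -8.6, -6.2, 9.1, 6.8); L, U the strict triangles.
T_J = -D⁻¹(L+U): T[1,3] = -(-0.3)/(-8.6) = -0.0349; T[1,1] = 0.
  T[0,:] = [+0.0000, -0.7800, +0.1400, +0.2800, +0.0600]
  T[1,:] = [-0.3721, +0.0000, -0.4302, -0.0349, -0.4186]
  T[2,:] = [+0.2581, -0.6129, +0.0000, -0.1613, +0.2258]
  T[3,:] = [+0.2418, -0.3516, +0.3846, +0.0000, +0.2857]
  T[4,:] = [-0.0735, -0.5588, +0.0882, +0.5294, +0.0000]
|roots of det(T-λI)|: 1.1650, 0.8024, 0.2353, 0.2353, 0.0063.
spectral radius ρ = 1.1650; 1.1650 > 1 ⇒ diverges.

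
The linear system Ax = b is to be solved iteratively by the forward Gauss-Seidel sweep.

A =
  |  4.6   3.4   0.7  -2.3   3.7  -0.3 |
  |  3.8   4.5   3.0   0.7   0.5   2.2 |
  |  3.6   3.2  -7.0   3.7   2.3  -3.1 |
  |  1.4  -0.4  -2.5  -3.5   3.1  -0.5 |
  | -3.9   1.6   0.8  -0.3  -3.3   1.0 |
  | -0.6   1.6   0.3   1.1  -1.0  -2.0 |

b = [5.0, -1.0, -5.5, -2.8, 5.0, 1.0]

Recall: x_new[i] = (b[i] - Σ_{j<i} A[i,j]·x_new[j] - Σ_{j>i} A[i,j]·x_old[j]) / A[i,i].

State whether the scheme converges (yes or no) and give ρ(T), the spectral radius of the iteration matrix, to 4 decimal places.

Diagonal D = diag(4.6, 4.5, -7, -3.5, -3.3, -2); L, U strict lower/upper.
Gauss-Seidel: T = -(D+L)⁻¹U, row 0 first, T[0,2] = -(0.7)/(4.6) = -0.1522; later rows by forward substitution.
  T[0,:] = [+0.0000, -0.7391, -0.1522, +0.5000, -0.8043, +0.0652]
  T[1,:] = [+0.0000, +0.6242, -0.5382, -0.5778, +0.5681, -0.5440]
  T[2,:] = [+0.0000, -0.0948, -0.3243, +0.5216, +0.1746, -0.6580]
  T[3,:] = [+0.0000, -0.2993, +0.2323, -0.1065, +0.3743, +0.4154]
  T[4,:] = [+0.0000, +1.1804, -0.1808, -0.7349, +1.2343, -0.2351]
  T[5,:] = [+0.0000, -0.0479, -0.2154, -0.2251, +0.3107, -0.2074]
eigenvalue magnitudes: 1.4785, 0.8243, 0.7886, 0.1477, 0.1477, 0.0000.
ρ(T) = max|λ| = 1.4785; 1.4785 > 1, so it fails to converge.

no, ρ = 1.4785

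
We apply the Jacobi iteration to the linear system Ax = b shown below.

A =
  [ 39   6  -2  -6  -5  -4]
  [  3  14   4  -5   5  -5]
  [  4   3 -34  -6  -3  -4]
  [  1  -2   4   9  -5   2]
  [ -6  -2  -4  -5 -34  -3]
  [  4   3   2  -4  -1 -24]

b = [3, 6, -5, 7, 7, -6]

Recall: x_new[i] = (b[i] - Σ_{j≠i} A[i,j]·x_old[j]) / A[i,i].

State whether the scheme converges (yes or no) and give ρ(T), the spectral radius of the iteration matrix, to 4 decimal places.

yes, ρ = 0.5181

Let D = diag(39, 14, -34, 9, -34, -24); L, U the strict triangles.
Jacobi: T = -D⁻¹(L+U), T[2,5] = -(-4)/(-34) = -0.1176; T[2,2] = 0.
  T[0,:] = [+0.0000, -0.1538, +0.0513, +0.1538, +0.1282, +0.1026]
  T[1,:] = [-0.2143, +0.0000, -0.2857, +0.3571, -0.3571, +0.3571]
  T[2,:] = [+0.1176, +0.0882, +0.0000, -0.1765, -0.0882, -0.1176]
  T[3,:] = [-0.1111, +0.2222, -0.4444, +0.0000, +0.5556, -0.2222]
  T[4,:] = [-0.1765, -0.0588, -0.1176, -0.1471, +0.0000, -0.0882]
  T[5,:] = [+0.1667, +0.1250, +0.0833, -0.1667, -0.0417, +0.0000]
|λ(T)| sorted: 0.5181, 0.3340, 0.2661, 0.2661, 0.1865, 0.1284.
ρ(T) = max|λ| = 0.5181; 0.5181 < 1 ⇒ converges.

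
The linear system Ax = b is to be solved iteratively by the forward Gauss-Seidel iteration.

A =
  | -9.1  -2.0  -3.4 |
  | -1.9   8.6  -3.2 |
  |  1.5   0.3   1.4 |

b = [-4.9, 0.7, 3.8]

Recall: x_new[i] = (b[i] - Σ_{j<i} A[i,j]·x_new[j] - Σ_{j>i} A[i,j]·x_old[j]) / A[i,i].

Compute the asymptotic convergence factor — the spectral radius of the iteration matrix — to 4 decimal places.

0.4744

Write A = D+L+U with D = diag(-9.1, 8.6, 1.4).
T_GS = -(D+L)⁻¹U: row 0 first, T[0,1] = -(-2)/(-9.1) = -0.2198; later rows by forward substitution.
  T[0,:] = [+0.0000  -0.2198  -0.3736]
  T[1,:] = [+0.0000  -0.0486  +0.2895]
  T[2,:] = [+0.0000  +0.2459  +0.3383]
eigenvalue magnitudes: 0.4744, 0.1847, 0.0000.
ρ = 0.4744; 0.4744 < 1: convergent.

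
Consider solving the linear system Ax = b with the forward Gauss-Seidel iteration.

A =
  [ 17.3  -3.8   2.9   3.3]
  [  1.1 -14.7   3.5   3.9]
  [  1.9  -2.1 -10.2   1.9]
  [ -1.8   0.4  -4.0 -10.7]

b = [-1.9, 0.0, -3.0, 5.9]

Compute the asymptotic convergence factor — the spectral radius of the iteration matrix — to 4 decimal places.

0.1526

Write A = D+L+U with D = diag(17.3, -14.7, -10.2, -10.7).
GS T = -(D+L)⁻¹U: row 0 first, T[0,2] = -(2.9)/(17.3) = -0.1676; later rows by forward substitution.
  T[0,:] = [+0.0000, +0.2197, -0.1676, -0.1908]
  T[1,:] = [+0.0000, +0.0164, +0.2256, +0.2510]
  T[2,:] = [+0.0000, +0.0375, -0.0777, +0.0991]
  T[3,:] = [+0.0000, -0.0504, +0.0657, +0.0044]
|roots of det(T-λI)|: 0.1526, 0.1036, 0.1036, 0.0000.
ρ(T) = max|λ| = 0.1526; 0.1526 < 1 ⇒ converges.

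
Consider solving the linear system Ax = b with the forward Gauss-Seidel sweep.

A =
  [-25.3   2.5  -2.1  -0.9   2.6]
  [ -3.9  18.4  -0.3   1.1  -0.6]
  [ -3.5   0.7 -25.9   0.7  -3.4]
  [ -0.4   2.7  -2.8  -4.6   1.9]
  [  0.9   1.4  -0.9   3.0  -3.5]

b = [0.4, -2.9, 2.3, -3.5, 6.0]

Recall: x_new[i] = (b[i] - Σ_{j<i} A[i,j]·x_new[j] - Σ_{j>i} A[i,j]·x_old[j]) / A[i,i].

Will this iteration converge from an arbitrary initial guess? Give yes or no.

Let D = diag(-25.3, 18.4, -25.9, -4.6, -3.5); L, U the strict triangles.
T_GS = -(D+L)⁻¹U: row 0 first, T[0,2] = -(-2.1)/(-25.3) = -0.0830; later rows by forward substitution.
  T[0,:] = [+0.0000 +0.0988 -0.0830 -0.0356 +0.1028]
  T[1,:] = [+0.0000 +0.0209 -0.0013 -0.0673 +0.0544]
  T[2,:] = [+0.0000 -0.0128 +0.0112 +0.0300 -0.1437]
  T[3,:] = [+0.0000 +0.0115 -0.0003 -0.0547 +0.5235]
  T[4,:] = [+0.0000 +0.0469 -0.0250 -0.0907 +0.5338]
eigenvalue magnitudes: 0.4433, 0.0856, 0.0229, 0.0053, 0.0000.
ρ(T) = max|λ| = 0.4433; 0.4433 < 1 ⇒ converges.

yes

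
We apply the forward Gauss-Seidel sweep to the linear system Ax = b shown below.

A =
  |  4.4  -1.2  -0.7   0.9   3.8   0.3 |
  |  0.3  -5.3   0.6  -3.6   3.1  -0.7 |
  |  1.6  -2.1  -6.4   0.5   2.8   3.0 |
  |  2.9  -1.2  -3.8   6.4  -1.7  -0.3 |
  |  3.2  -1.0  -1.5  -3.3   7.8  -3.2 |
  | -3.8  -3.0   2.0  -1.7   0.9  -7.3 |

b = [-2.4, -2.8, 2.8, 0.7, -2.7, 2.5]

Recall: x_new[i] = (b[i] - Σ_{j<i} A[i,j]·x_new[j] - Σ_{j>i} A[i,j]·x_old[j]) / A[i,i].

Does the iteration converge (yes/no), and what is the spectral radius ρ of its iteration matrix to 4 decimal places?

Let D = diag(4.4, -5.3, -6.4, 6.4, 7.8, -7.3); L, U the strict triangles.
Gauss-Seidel: T = -(D+L)⁻¹U, row 0 first, T[0,2] = -(-0.7)/(4.4) = +0.1591; later rows by forward substitution.
  T[0,:] = [+0.0000 +0.2727 +0.1591 -0.2045 -0.8636 -0.0682]
  T[1,:] = [+0.0000 +0.0154 +0.1222 -0.6908 +0.5360 -0.1359]
  T[2,:] = [+0.0000 +0.0631 -0.0003 +0.2537 +0.0457 +0.4963]
  T[3,:] = [+0.0000 -0.0832 -0.0494 +0.1138 +0.7846 +0.3470]
  T[4,:] = [+0.0000 -0.1330 -0.0705 +0.0923 +0.7638 +0.6630]
  T[5,:] = [+0.0000 -0.1280 -0.1303 +0.4448 +0.1533 +0.2283]
|λ(T)| sorted: 1.1780, 0.3350, 0.3350, 0.0452, 0.0229, 0.0000.
spectral radius ρ = 1.1780; 1.1780 > 1 ⇒ diverges.

no, ρ = 1.1780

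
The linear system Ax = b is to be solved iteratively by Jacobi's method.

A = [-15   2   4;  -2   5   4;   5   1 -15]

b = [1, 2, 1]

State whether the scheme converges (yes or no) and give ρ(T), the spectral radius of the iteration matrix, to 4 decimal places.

Write A = D+L+U with D = diag(-15, 5, -15).
T_J = -D⁻¹(L+U): T[2,0] = -(5)/(-15) = +0.3333; T[2,2] = 0.
  T[0,:] = [+0.0000, +0.1333, +0.2667]
  T[1,:] = [+0.4000, +0.0000, -0.8000]
  T[2,:] = [+0.3333, +0.0667, +0.0000]
eigenvalue magnitudes: 0.4000, 0.2667, 0.2667.
spectral radius ρ = 0.4000; 0.4000 < 1 ⇒ converges.

yes, ρ = 0.4000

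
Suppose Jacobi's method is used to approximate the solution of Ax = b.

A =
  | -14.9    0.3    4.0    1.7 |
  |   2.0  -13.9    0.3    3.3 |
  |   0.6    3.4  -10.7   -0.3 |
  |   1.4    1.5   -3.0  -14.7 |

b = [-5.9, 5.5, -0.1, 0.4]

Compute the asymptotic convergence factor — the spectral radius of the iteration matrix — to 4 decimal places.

0.2822

Let D = diag(-14.9, -13.9, -10.7, -14.7); L, U the strict triangles.
Jacobi T = -D⁻¹(L+U): T[1,0] = -(2)/(-13.9) = +0.1439; T[1,1] = 0.
  T[0,:] = [+0.0000 +0.0201 +0.2685 +0.1141]
  T[1,:] = [+0.1439 +0.0000 +0.0216 +0.2374]
  T[2,:] = [+0.0561 +0.3178 +0.0000 -0.0280]
  T[3,:] = [+0.0952 +0.1020 -0.2041 +0.0000]
moduli |λ_i(T)| = 0.2822, 0.2395, 0.0616, 0.0616.
ρ(T) = max|λ| = 0.2822; 0.2822 < 1 ⇒ converges.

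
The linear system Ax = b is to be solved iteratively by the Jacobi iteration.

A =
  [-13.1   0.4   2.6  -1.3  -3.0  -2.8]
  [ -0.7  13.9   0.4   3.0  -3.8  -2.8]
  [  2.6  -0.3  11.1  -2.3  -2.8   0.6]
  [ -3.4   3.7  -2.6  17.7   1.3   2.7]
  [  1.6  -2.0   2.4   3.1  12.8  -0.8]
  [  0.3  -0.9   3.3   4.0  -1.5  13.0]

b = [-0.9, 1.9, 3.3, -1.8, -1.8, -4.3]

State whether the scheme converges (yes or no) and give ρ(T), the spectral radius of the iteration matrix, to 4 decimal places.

Let D = diag(-13.1, 13.9, 11.1, 17.7, 12.8, 13); L, U the strict triangles.
Jacobi T = -D⁻¹(L+U): T[2,1] = -(-0.3)/(11.1) = +0.0270; T[2,2] = 0.
  T[0,:] = [+0.0000 +0.0305 +0.1985 -0.0992 -0.2290 -0.2137]
  T[1,:] = [+0.0504 +0.0000 -0.0288 -0.2158 +0.2734 +0.2014]
  T[2,:] = [-0.2342 +0.0270 +0.0000 +0.2072 +0.2523 -0.0541]
  T[3,:] = [+0.1921 -0.2090 +0.1469 +0.0000 -0.0734 -0.1525]
  T[4,:] = [-0.1250 +0.1562 -0.1875 -0.2422 +0.0000 +0.0625]
  T[5,:] = [-0.0231 +0.0692 -0.2538 -0.3077 +0.1154 +0.0000]
eigenvalue magnitudes: 0.5120, 0.3033, 0.3033, 0.1902, 0.1902, 0.0854.
ρ = 0.5120; 0.5120 < 1, so it converges for any x₀.

yes, ρ = 0.5120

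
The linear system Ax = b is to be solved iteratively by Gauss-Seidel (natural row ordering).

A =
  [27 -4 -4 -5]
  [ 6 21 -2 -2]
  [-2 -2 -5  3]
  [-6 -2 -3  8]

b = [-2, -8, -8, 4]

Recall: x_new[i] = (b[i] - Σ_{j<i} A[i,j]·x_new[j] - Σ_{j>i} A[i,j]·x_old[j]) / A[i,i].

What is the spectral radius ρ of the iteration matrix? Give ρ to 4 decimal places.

Let D = diag(27, 21, -5, 8); L, U the strict triangles.
GS T = -(D+L)⁻¹U: row 0 first, T[0,2] = -(-4)/(27) = +0.1481; later rows by forward substitution.
  T[0,:] = [+0.0000  +0.1481  +0.1481  +0.1852]
  T[1,:] = [+0.0000  -0.0423  +0.0529  +0.0423]
  T[2,:] = [+0.0000  -0.0423  -0.0804  +0.5090]
  T[3,:] = [+0.0000  +0.0847  +0.0942  +0.3403]
|eigenvalues of T|: 0.4460, 0.1193, 0.1193, 0.0000.
ρ(T) = max|λ| = 0.4460; 0.4460 < 1 ⇒ converges.

0.4460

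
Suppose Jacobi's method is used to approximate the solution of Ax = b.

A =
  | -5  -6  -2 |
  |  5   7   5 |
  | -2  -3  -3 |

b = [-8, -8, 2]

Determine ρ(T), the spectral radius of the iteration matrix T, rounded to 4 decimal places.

Write A = D+L+U with D = diag(-5, 7, -3).
Jacobi T = -D⁻¹(L+U): T[1,0] = -(5)/(7) = -0.7143; T[1,1] = 0.
  T[0,:] = [+0.0000, -1.2000, -0.4000]
  T[1,:] = [-0.7143, +0.0000, -0.7143]
  T[2,:] = [-0.6667, -1.0000, +0.0000]
|eigenvalues of T|: 1.5467, 0.9829, 0.5638.
ρ = 1.5467; 1.5467 > 1, so it fails to converge.

1.5467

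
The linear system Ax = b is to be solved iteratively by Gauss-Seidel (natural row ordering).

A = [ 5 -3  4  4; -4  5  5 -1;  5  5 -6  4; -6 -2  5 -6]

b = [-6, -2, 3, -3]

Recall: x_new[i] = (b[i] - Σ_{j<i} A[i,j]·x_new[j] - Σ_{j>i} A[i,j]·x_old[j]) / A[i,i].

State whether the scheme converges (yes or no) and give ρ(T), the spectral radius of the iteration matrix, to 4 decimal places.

no, ρ = 1.1560

Let D = diag(5, 5, -6, -6); L, U the strict triangles.
Gauss-Seidel: T = -(D+L)⁻¹U, row 0 first, T[0,3] = -(4)/(5) = -0.8000; later rows by forward substitution.
  T[0,:] = [+0.0000  +0.6000  -0.8000  -0.8000]
  T[1,:] = [+0.0000  +0.4800  -1.6400  -0.4400]
  T[2,:] = [+0.0000  +0.9000  -2.0333  -0.3667]
  T[3,:] = [+0.0000  -0.0100  -0.3478  +0.6411]
|eigenvalues of T|: 1.1560, 0.7226, 0.4789, 0.0000.
ρ(T) = max|λ| = 1.1560; 1.1560 > 1 ⇒ diverges.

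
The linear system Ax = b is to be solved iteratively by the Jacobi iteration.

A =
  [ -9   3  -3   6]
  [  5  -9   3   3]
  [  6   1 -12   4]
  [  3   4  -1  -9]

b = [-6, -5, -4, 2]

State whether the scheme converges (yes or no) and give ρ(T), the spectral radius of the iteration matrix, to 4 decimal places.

Let D = diag(-9, -9, -12, -9); L, U the strict triangles.
Jacobi T = -D⁻¹(L+U): T[3,1] = -(4)/(-9) = +0.4444; T[3,3] = 0.
  T[0,:] = [+0.0000  +0.3333  -0.3333  +0.6667]
  T[1,:] = [+0.5556  +0.0000  +0.3333  +0.3333]
  T[2,:] = [+0.5000  +0.0833  +0.0000  +0.3333]
  T[3,:] = [+0.3333  +0.4444  -0.1111  +0.0000]
|eigenvalues of T|: 0.8378, 0.3854, 0.3854, 0.3774.
ρ = 0.8378; 0.8378 < 1: convergent.

yes, ρ = 0.8378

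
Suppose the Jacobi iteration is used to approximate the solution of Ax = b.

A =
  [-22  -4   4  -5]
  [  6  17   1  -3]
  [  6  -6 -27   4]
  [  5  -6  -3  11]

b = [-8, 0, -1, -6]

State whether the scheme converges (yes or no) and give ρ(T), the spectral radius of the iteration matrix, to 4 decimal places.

Split A = D + L + U, D = diag(-22, 17, -27, 11).
T_J = -D⁻¹(L+U): T[2,1] = -(-6)/(-27) = -0.2222; T[2,2] = 0.
  T[0,:] = [+0.0000 -0.1818 +0.1818 -0.2273]
  T[1,:] = [-0.3529 +0.0000 -0.0588 +0.1765]
  T[2,:] = [+0.2222 -0.2222 +0.0000 +0.1481]
  T[3,:] = [-0.4545 +0.5455 +0.2727 +0.0000]
|λ(T)| sorted: 0.6085, 0.4578, 0.3243, 0.1736.
ρ(T) = max|λ| = 0.6085; 0.6085 < 1 ⇒ converges.

yes, ρ = 0.6085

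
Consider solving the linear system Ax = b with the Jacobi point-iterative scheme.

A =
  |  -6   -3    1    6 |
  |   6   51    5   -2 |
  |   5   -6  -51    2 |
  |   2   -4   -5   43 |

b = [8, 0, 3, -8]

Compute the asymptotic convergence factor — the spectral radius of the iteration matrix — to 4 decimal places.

Write A = D+L+U with D = diag(-6, 51, -51, 43).
Jacobi: T = -D⁻¹(L+U), T[0,1] = -(-3)/(-6) = -0.5000; T[0,0] = 0.
  T[0,:] = [+0.0000, -0.5000, +0.1667, +1.0000]
  T[1,:] = [-0.1176, +0.0000, -0.0980, +0.0392]
  T[2,:] = [+0.0980, -0.1176, +0.0000, +0.0392]
  T[3,:] = [-0.0465, +0.0930, +0.1163, +0.0000]
|eigenvalues of T|: 0.2847, 0.1592, 0.1126, 0.1126.
ρ = 0.2847; 0.2847 < 1 ⇒ converges.

0.2847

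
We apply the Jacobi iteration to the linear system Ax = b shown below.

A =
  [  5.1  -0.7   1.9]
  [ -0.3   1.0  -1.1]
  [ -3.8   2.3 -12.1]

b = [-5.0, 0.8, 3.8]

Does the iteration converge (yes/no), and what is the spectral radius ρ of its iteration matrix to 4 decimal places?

Let D = diag(5.1, 1, -12.1); L, U the strict triangles.
Jacobi: T = -D⁻¹(L+U), T[0,2] = -(1.9)/(5.1) = -0.3725; T[0,0] = 0.
  T[0,:] = [+0.0000 +0.1373 -0.3725]
  T[1,:] = [+0.3000 +0.0000 +1.1000]
  T[2,:] = [-0.3140 +0.1901 +0.0000]
moduli |λ_i(T)| = 0.6839, 0.4704, 0.2134.
ρ = 0.6839; 0.6839 < 1 ⇒ converges.

yes, ρ = 0.6839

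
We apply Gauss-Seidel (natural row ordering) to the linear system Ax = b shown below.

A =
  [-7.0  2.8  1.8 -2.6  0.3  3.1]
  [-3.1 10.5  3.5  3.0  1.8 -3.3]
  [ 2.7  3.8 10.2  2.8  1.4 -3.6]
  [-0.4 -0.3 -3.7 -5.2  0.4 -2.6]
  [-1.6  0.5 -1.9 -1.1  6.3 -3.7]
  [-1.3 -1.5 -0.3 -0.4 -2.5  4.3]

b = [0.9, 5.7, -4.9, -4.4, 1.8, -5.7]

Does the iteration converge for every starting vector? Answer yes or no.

Diagonal D = diag(-7, 10.5, 10.2, -5.2, 6.3, 4.3); L, U strict lower/upper.
Gauss-Seidel: T = -(D+L)⁻¹U, row 0 first, T[0,2] = -(1.8)/(-7) = +0.2571; later rows by forward substitution.
  T[0,:] = [+0.0000  +0.4000  +0.2571  -0.3714  +0.0429  +0.4429]
  T[1,:] = [+0.0000  +0.1181  -0.2574  -0.3954  -0.1588  +0.4450]
  T[2,:] = [+0.0000  -0.1499  +0.0278  -0.0289  -0.0894  +0.0699]
  T[3,:] = [+0.0000  +0.0691  -0.0247  +0.0719  +0.1464  -0.6095]
  T[4,:] = [+0.0000  +0.0591  +0.0898  -0.0591  +0.0221  +0.5791]
  T[5,:] = [+0.0000  +0.1924  +0.0398  -0.2799  -0.0222  +0.5740]
eigenvalue magnitudes: 0.8579, 0.1819, 0.1819, 0.1775, 0.0992, 0.0000.
ρ(T) = max|λ| = 0.8579; 0.8579 < 1 ⇒ converges.

yes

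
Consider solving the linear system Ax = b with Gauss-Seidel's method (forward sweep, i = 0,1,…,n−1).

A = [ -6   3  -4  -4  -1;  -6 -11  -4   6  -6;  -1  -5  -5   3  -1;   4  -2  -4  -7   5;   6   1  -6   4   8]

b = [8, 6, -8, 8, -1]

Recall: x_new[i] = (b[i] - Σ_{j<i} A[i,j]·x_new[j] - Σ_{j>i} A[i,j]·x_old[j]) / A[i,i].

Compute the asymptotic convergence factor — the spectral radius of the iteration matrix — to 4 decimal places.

Diagonal D = diag(-6, -11, -5, -7, 8); L, U strict lower/upper.
GS T = -(D+L)⁻¹U: row 0 first, T[0,1] = -(3)/(-6) = +0.5000; later rows by forward substitution.
  T[0,:] = [+0.0000  +0.5000  -0.6667  -0.6667  -0.1667]
  T[1,:] = [+0.0000  -0.2727  +0.0000  +0.9091  -0.4545]
  T[2,:] = [+0.0000  +0.1727  +0.1333  -0.1758  +0.2879]
  T[3,:] = [+0.0000  +0.2649  -0.4571  -0.5403  +0.5844]
  T[4,:] = [+0.0000  -0.3438  +0.8286  +0.5247  +0.1055]
|eigenvalues of T|: 1.4461, 0.6516, 0.2490, 0.2490, 0.0000.
ρ(T) = max|λ| = 1.4461; 1.4461 > 1 ⇒ diverges.

1.4461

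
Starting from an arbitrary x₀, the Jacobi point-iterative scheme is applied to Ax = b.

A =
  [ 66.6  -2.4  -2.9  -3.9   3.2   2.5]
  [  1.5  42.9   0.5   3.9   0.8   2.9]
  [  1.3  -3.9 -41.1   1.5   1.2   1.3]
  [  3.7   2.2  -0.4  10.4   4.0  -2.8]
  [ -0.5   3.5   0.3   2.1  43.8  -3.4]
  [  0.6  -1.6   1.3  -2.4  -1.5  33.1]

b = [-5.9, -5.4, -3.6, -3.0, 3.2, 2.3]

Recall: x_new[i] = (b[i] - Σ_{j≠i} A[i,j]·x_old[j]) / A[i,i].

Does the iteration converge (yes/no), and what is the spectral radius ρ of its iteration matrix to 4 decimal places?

yes, ρ = 0.2450

Let D = diag(66.6, 42.9, -41.1, 10.4, 43.8, 33.1); L, U the strict triangles.
T_J = -D⁻¹(L+U): T[0,1] = -(-2.4)/(66.6) = +0.0360; T[0,0] = 0.
  T[0,:] = [+0.0000 +0.0360 +0.0435 +0.0586 -0.0480 -0.0375]
  T[1,:] = [-0.0350 +0.0000 -0.0117 -0.0909 -0.0186 -0.0676]
  T[2,:] = [+0.0316 -0.0949 +0.0000 +0.0365 +0.0292 +0.0316]
  T[3,:] = [-0.3558 -0.2115 +0.0385 +0.0000 -0.3846 +0.2692]
  T[4,:] = [+0.0114 -0.0799 -0.0068 -0.0479 +0.0000 +0.0776]
  T[5,:] = [-0.0181 +0.0483 -0.0393 +0.0725 +0.0453 +0.0000]
|eigenvalues of T|: 0.2450, 0.1504, 0.1504, 0.0401, 0.0401, 0.0177.
ρ(T) = max|λ| = 0.2450; 0.2450 < 1 ⇒ converges.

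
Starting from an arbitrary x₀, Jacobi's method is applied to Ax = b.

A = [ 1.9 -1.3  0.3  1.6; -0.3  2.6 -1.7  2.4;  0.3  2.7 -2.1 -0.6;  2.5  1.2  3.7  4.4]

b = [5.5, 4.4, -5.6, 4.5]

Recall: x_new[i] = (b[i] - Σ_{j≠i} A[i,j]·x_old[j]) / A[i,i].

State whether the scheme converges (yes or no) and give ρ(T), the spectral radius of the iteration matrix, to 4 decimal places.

no, ρ = 1.6482

Diagonal D = diag(1.9, 2.6, -2.1, 4.4); L, U strict lower/upper.
T_J = -D⁻¹(L+U): T[0,1] = -(-1.3)/(1.9) = +0.6842; T[0,0] = 0.
  T[0,:] = [+0.0000, +0.6842, -0.1579, -0.8421]
  T[1,:] = [+0.1154, +0.0000, +0.6538, -0.9231]
  T[2,:] = [+0.1429, +1.2857, +0.0000, -0.2857]
  T[3,:] = [-0.5682, -0.2727, -0.8409, +0.0000]
|eigenvalues of T|: 1.6482, 1.0464, 1.0464, 0.1376.
ρ = 1.6482; 1.6482 > 1 ⇒ diverges.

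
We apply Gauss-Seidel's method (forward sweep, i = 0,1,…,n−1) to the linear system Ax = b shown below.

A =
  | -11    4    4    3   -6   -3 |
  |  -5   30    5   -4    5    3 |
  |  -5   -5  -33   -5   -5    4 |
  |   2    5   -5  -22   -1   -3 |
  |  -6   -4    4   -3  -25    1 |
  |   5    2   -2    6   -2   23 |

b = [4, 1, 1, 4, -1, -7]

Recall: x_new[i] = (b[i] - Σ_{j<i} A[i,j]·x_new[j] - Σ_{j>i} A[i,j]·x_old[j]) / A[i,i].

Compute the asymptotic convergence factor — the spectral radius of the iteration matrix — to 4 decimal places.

A = D + L + U where D = diag(-11, 30, -33, -22, -25, 23).
T_GS = -(D+L)⁻¹U: row 0 first, T[0,2] = -(4)/(-11) = +0.3636; later rows by forward substitution.
  T[0,:] = [+0.0000 +0.3636 +0.3636 +0.2727 -0.5455 -0.2727]
  T[1,:] = [+0.0000 +0.0606 -0.1061 +0.1788 -0.2576 -0.1455]
  T[2,:] = [+0.0000 -0.0643 -0.0390 -0.2199 -0.0298 +0.1846]
  T[3,:] = [+0.0000 +0.0614 +0.0178 +0.1154 -0.1468 -0.2362]
  T[4,:] = [+0.0000 -0.1146 -0.0787 -0.1431 +0.1850 +0.1866]
  T[5,:] = [+0.0000 -0.1159 -0.0847 -0.1365 +0.1928 +0.1658]
moduli |λ_i(T)| = 0.5837, 0.1374, 0.0695, 0.0695, 0.0094, 0.0000.
spectral radius ρ = 0.5837; 0.5837 < 1, so it converges for any x₀.

0.5837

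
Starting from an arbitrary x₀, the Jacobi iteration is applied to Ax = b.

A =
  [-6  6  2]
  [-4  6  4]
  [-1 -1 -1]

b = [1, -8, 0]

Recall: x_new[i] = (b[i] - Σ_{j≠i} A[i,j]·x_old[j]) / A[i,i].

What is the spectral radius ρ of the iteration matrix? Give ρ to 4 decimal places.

1.1741

Let D = diag(-6, 6, -1); L, U the strict triangles.
T_J = -D⁻¹(L+U): T[1,0] = -(-4)/(6) = +0.6667; T[1,1] = 0.
  T[0,:] = [+0.0000 +1.0000 +0.3333]
  T[1,:] = [+0.6667 +0.0000 -0.6667]
  T[2,:] = [-1.0000 -1.0000 +0.0000]
moduli |λ_i(T)| = 1.1741, 0.6153, 0.6153.
spectral radius ρ = 1.1741; 1.1741 > 1, so it fails to converge.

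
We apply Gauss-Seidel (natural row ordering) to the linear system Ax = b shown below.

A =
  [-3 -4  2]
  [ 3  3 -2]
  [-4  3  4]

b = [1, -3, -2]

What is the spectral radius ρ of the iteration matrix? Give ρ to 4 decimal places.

1.3333

A = D + L + U where D = diag(-3, 3, 4).
T_GS = -(D+L)⁻¹U: row 0 first, T[0,1] = -(-4)/(-3) = -1.3333; later rows by forward substitution.
  T[0,:] = [+0.0000  -1.3333  +0.6667]
  T[1,:] = [+0.0000  +1.3333  +0.0000]
  T[2,:] = [+0.0000  -2.3333  +0.6667]
|roots of det(T-λI)|: 1.3333, 0.6667, 0.0000.
ρ(T) = max|λ| = 1.3333; 1.3333 > 1 ⇒ diverges.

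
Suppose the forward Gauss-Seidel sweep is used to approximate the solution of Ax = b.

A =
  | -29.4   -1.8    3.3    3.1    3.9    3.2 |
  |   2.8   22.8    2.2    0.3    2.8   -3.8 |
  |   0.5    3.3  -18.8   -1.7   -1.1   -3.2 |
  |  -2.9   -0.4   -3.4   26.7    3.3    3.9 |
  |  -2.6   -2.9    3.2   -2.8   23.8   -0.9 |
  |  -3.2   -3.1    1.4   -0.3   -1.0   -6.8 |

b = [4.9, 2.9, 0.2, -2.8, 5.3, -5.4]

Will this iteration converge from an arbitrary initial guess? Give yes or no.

yes

Split A = D + L + U, D = diag(-29.4, 22.8, -18.8, 26.7, 23.8, -6.8).
Gauss-Seidel: T = -(D+L)⁻¹U, row 0 first, T[0,1] = -(-1.8)/(-29.4) = -0.0612; later rows by forward substitution.
  T[0,:] = [+0.0000 -0.0612 +0.1122 +0.1054 +0.1327 +0.1088]
  T[1,:] = [+0.0000 +0.0075 -0.1103 -0.0261 -0.1391 +0.1533]
  T[2,:] = [+0.0000 -0.0003 -0.0164 -0.0922 -0.0794 -0.1404]
  T[3,:] = [+0.0000 -0.0066 +0.0085 -0.0007 -0.1214 -0.1498]
  T[4,:] = [+0.0000 -0.0065 +0.0020 +0.0207 -0.0061 +0.0696]
  T[5,:] = [+0.0000 +0.0266 -0.0066 -0.0597 -0.0091 -0.1536]
|roots of det(T-λI)|: 0.1960, 0.0550, 0.0550, 0.0445, 0.0445, 0.0000.
spectral radius ρ = 0.1960; 0.1960 < 1 ⇒ converges.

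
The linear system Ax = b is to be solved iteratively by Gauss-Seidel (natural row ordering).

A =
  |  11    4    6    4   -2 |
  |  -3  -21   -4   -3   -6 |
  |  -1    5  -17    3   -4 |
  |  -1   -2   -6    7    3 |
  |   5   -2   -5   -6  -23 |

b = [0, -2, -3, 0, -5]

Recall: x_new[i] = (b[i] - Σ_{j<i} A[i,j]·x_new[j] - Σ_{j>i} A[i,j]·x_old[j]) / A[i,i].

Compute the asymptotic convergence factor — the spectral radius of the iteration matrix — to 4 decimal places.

Diagonal D = diag(11, -21, -17, 7, -23); L, U strict lower/upper.
T_GS = -(D+L)⁻¹U: row 0 first, T[0,2] = -(6)/(11) = -0.5455; later rows by forward substitution.
  T[0,:] = [+0.0000 -0.3636 -0.5455 -0.3636 +0.1818]
  T[1,:] = [+0.0000 +0.0519 -0.1126 -0.0909 -0.3117]
  T[2,:] = [+0.0000 +0.0367 -0.0010 +0.1711 -0.3377]
  T[3,:] = [+0.0000 -0.0057 -0.1110 +0.0688 -0.7811]
  T[4,:] = [+0.0000 -0.0901 -0.0796 -0.1263 +0.3438]
|eigenvalues of T|: 0.5956, 0.1337, 0.1337, 0.1070, 0.0000.
ρ(T) = max|λ| = 0.5956; 0.5956 < 1 ⇒ converges.

0.5956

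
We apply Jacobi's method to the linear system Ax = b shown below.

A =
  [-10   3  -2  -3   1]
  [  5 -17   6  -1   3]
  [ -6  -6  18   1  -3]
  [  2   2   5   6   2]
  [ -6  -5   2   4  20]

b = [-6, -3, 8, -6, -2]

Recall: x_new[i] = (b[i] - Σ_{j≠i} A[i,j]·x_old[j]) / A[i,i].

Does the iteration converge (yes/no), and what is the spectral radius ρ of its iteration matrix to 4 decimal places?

yes, ρ = 0.8901

Split A = D + L + U, D = diag(-10, -17, 18, 6, 20).
Jacobi T = -D⁻¹(L+U): T[3,2] = -(5)/(6) = -0.8333; T[3,3] = 0.
  T[0,:] = [+0.0000 +0.3000 -0.2000 -0.3000 +0.1000]
  T[1,:] = [+0.2941 +0.0000 +0.3529 -0.0588 +0.1765]
  T[2,:] = [+0.3333 +0.3333 +0.0000 -0.0556 +0.1667]
  T[3,:] = [-0.3333 -0.3333 -0.8333 +0.0000 -0.3333]
  T[4,:] = [+0.3000 +0.2500 -0.1000 -0.2000 +0.0000]
|roots of det(T-λI)|: 0.8901, 0.3567, 0.3567, 0.2915, 0.1309.
ρ(T) = max|λ| = 0.8901; 0.8901 < 1, so it converges for any x₀.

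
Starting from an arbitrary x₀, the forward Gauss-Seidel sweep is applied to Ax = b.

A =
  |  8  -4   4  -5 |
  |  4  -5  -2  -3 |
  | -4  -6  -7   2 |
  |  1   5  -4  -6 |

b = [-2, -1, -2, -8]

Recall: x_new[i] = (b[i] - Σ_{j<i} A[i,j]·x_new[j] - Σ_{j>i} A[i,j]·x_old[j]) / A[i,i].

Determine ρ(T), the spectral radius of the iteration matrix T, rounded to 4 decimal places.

1.3742

Write A = D+L+U with D = diag(8, -5, -7, -6).
GS T = -(D+L)⁻¹U: row 0 first, T[0,1] = -(-4)/(8) = +0.5000; later rows by forward substitution.
  T[0,:] = [+0.0000  +0.5000  -0.5000  +0.6250]
  T[1,:] = [+0.0000  +0.4000  -0.8000  -0.1000]
  T[2,:] = [+0.0000  -0.6286  +0.9714  +0.0143]
  T[3,:] = [+0.0000  +0.8357  -1.3976  +0.0113]
eigenvalue magnitudes: 1.3742, 0.0876, 0.0791, 0.0000.
spectral radius ρ = 1.3742; 1.3742 > 1, so it fails to converge.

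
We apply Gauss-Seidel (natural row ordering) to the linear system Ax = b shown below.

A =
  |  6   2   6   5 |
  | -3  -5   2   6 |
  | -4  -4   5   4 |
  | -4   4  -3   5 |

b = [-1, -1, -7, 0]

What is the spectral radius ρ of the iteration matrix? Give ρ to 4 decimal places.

Let D = diag(6, -5, 5, 5); L, U the strict triangles.
T_GS = -(D+L)⁻¹U: row 0 first, T[0,3] = -(5)/(6) = -0.8333; later rows by forward substitution.
  T[0,:] = [+0.0000 -0.3333 -1.0000 -0.8333]
  T[1,:] = [+0.0000 +0.2000 +1.0000 +1.7000]
  T[2,:] = [+0.0000 -0.1067 +0.0000 -0.1067]
  T[3,:] = [+0.0000 -0.4907 -1.6000 -2.0907]
|eigenvalues of T|: 1.6452, 0.3815, 0.1360, 0.0000.
ρ = 1.6452; 1.6452 > 1, so it fails to converge.

1.6452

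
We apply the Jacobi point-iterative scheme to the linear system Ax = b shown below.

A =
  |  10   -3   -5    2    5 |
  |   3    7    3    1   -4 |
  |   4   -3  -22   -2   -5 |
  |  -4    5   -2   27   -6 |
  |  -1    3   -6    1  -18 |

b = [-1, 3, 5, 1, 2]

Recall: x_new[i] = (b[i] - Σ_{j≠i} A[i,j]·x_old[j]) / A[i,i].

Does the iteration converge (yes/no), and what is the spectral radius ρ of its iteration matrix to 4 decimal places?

Diagonal D = diag(10, 7, -22, 27, -18); L, U strict lower/upper.
Jacobi: T = -D⁻¹(L+U), T[1,4] = -(-4)/(7) = +0.5714; T[1,1] = 0.
  T[0,:] = [+0.0000, +0.3000, +0.5000, -0.2000, -0.5000]
  T[1,:] = [-0.4286, +0.0000, -0.4286, -0.1429, +0.5714]
  T[2,:] = [+0.1818, -0.1364, +0.0000, -0.0909, -0.2273]
  T[3,:] = [+0.1481, -0.1852, +0.0741, +0.0000, +0.2222]
  T[4,:] = [-0.0556, +0.1667, -0.3333, +0.0556, +0.0000]
|roots of det(T-λI)|: 0.6126, 0.3731, 0.3731, 0.2302, 0.2302.
ρ = 0.6126; 0.6126 < 1: convergent.

yes, ρ = 0.6126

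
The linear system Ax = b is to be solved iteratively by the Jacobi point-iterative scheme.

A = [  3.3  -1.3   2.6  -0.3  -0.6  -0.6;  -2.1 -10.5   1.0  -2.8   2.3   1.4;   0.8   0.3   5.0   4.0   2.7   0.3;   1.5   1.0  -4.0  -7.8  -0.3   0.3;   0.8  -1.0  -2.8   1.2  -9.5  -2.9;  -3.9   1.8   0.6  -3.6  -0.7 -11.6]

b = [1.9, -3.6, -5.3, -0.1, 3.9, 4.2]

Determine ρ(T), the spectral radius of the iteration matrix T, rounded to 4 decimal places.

Let D = diag(3.3, -10.5, 5, -7.8, -9.5, -11.6); L, U the strict triangles.
Jacobi T = -D⁻¹(L+U): T[0,5] = -(-0.6)/(3.3) = +0.1818; T[0,0] = 0.
  T[0,:] = [+0.0000 +0.3939 -0.7879 +0.0909 +0.1818 +0.1818]
  T[1,:] = [-0.2000 +0.0000 +0.0952 -0.2667 +0.2190 +0.1333]
  T[2,:] = [-0.1600 -0.0600 +0.0000 -0.8000 -0.5400 -0.0600]
  T[3,:] = [+0.1923 +0.1282 -0.5128 +0.0000 -0.0385 +0.0385]
  T[4,:] = [+0.0842 -0.1053 -0.2947 +0.1263 +0.0000 -0.3053]
  T[5,:] = [-0.3362 +0.1552 +0.0517 -0.3103 -0.0603 +0.0000]
|eigenvalues of T|: 0.9320, 0.7609, 0.4458, 0.4458, 0.1842, 0.0439.
ρ(T) = max|λ| = 0.9320; 0.9320 < 1: convergent.

0.9320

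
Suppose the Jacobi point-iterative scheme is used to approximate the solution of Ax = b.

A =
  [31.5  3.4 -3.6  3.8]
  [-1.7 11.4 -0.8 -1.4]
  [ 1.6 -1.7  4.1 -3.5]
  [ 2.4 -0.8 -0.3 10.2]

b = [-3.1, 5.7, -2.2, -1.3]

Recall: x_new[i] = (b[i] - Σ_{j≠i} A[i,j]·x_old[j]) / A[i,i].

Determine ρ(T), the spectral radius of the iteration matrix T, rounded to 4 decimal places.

0.2600

Split A = D + L + U, D = diag(31.5, 11.4, 4.1, 10.2).
Jacobi: T = -D⁻¹(L+U), T[0,3] = -(3.8)/(31.5) = -0.1206; T[0,0] = 0.
  T[0,:] = [+0.0000, -0.1079, +0.1143, -0.1206]
  T[1,:] = [+0.1491, +0.0000, +0.0702, +0.1228]
  T[2,:] = [-0.3902, +0.4146, +0.0000, +0.8537]
  T[3,:] = [-0.2353, +0.0784, +0.0294, +0.0000]
|λ(T)| sorted: 0.2600, 0.2160, 0.1630, 0.1630.
ρ(T) = max|λ| = 0.2600; 0.2600 < 1: convergent.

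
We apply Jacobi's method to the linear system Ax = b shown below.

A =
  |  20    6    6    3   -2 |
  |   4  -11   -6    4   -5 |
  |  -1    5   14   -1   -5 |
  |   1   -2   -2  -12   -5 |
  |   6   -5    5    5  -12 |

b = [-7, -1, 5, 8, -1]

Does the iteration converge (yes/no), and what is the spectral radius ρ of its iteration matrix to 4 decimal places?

yes, ρ = 0.8443

Let D = diag(20, -11, 14, -12, -12); L, U the strict triangles.
T_J = -D⁻¹(L+U): T[0,1] = -(6)/(20) = -0.3000; T[0,0] = 0.
  T[0,:] = [+0.0000 -0.3000 -0.3000 -0.1500 +0.1000]
  T[1,:] = [+0.3636 +0.0000 -0.5455 +0.3636 -0.4545]
  T[2,:] = [+0.0714 -0.3571 +0.0000 +0.0714 +0.3571]
  T[3,:] = [+0.0833 -0.1667 -0.1667 +0.0000 -0.4167]
  T[4,:] = [+0.5000 -0.4167 +0.4167 +0.4167 +0.0000]
eigenvalue magnitudes: 0.8443, 0.6137, 0.6137, 0.4200, 0.0722.
spectral radius ρ = 0.8443; 0.8443 < 1 ⇒ converges.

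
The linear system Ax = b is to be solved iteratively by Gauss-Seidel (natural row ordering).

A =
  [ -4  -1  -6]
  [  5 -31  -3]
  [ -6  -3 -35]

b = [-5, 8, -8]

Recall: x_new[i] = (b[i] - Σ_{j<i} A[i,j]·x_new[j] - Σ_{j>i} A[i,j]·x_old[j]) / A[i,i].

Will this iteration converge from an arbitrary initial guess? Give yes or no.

A = D + L + U where D = diag(-4, -31, -35).
Gauss-Seidel: T = -(D+L)⁻¹U, row 0 first, T[0,2] = -(-6)/(-4) = -1.5000; later rows by forward substitution.
  T[0,:] = [+0.0000, -0.2500, -1.5000]
  T[1,:] = [+0.0000, -0.0403, -0.3387]
  T[2,:] = [+0.0000, +0.0463, +0.2862]
|roots of det(T-λI)|: 0.2276, 0.0182, 0.0000.
ρ(T) = max|λ| = 0.2276; 0.2276 < 1 ⇒ converges.

yes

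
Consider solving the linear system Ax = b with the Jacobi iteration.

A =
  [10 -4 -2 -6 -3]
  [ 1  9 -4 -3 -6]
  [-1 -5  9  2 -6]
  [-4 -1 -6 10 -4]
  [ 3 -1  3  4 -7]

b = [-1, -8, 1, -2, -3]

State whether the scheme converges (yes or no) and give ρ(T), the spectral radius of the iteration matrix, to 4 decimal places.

no, ρ = 1.3227

A = D + L + U where D = diag(10, 9, 9, 10, -7).
Jacobi: T = -D⁻¹(L+U), T[3,4] = -(-4)/(10) = +0.4000; T[3,3] = 0.
  T[0,:] = [+0.0000 +0.4000 +0.2000 +0.6000 +0.3000]
  T[1,:] = [-0.1111 +0.0000 +0.4444 +0.3333 +0.6667]
  T[2,:] = [+0.1111 +0.5556 +0.0000 -0.2222 +0.6667]
  T[3,:] = [+0.4000 +0.1000 +0.6000 +0.0000 +0.4000]
  T[4,:] = [+0.4286 -0.1429 +0.4286 +0.5714 +0.0000]
|eigenvalues of T|: 1.3227, 0.6248, 0.6248, 0.3320, 0.3320.
spectral radius ρ = 1.3227; 1.3227 > 1: divergent.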